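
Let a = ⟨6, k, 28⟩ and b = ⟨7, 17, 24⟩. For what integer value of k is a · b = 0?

-42

a · b = 6·7 + k·17 + 28·24 = 714 + 17k
Set equal to 0: 17k = -714, so k = -42.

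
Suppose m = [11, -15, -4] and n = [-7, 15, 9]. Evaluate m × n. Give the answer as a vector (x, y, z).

(-75, -71, 60)

i: (-15)·9 - (-4)·15 = -135 - (-60) = -75
j: (-4)·(-7) - 11·9 = 28 - 99 = -71
k: 11·15 - (-15)·(-7) = 165 - 105 = 60
m × n = (-75, -71, 60)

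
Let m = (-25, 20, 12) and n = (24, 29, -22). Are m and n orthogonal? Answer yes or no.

m · n = (-25)·24 + 20·29 + 12·(-22) = -600 + 580 - 264 = -284
Nonzero, so the vectors are not orthogonal.

no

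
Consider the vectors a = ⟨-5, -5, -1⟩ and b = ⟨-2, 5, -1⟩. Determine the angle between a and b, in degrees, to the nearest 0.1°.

111.0

a · b = (-5)·(-2) + (-5)·5 + (-1)·(-1) = 10 - 25 + 1 = -14
|a|² = 25 + 25 + 1 = 51,  |a| = √51 ≈ 7.141428
|b|² = 4 + 25 + 1 = 30,  |b| = √30 ≈ 5.477226
cos θ = -14 / (7.141428 · 5.477226) ≈ -0.35792
θ = arccos(-0.35792) ≈ 111.0°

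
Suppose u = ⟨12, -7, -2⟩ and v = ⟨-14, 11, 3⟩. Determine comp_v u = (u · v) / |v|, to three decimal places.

u · v = 12·(-14) + (-7)·11 + (-2)·3 = -168 - 77 - 6 = -251
|v| = √(196 + 121 + 9) = √326 ≈ 18.0555
comp_v u = -251 / √326 ≈ -13.902

-13.902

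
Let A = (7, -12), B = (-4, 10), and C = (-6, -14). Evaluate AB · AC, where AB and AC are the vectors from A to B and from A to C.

99

AB = B − A = (-11, 22)
AC = C − A = (-13, -2)
AB · AC = (-11)·(-13) + 22·(-2) = 143 - 44 = 99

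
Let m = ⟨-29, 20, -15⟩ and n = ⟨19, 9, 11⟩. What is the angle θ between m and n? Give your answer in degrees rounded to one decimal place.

126.2

m · n = (-29)·19 + 20·9 + (-15)·11 = -551 + 180 - 165 = -536
|m|² = 841 + 400 + 225 = 1466,  |m| = √1466 ≈ 38.288379
|n|² = 361 + 81 + 121 = 563,  |n| = √563 ≈ 23.727621
cos θ = -536 / (38.288379 · 23.727621) ≈ -0.58999
θ = arccos(-0.58999) ≈ 126.2°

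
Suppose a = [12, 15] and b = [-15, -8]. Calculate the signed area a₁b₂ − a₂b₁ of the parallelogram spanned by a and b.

12·(-8) - 15·(-15) = -96 - (-225) = 129

129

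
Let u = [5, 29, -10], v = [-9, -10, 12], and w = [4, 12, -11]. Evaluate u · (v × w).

v × w:
i: (-10)·(-11) - 12·12 = 110 - 144 = -34
j: 12·4 - (-9)·(-11) = 48 - 99 = -51
k: (-9)·12 - (-10)·4 = -108 - (-40) = -68
v × w = (-34, -51, -68)
u · (v × w) = 5·(-34) + 29·(-51) + (-10)·(-68) = -170 - 1479 + 680 = -969

-969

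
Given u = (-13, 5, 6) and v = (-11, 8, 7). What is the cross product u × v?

i: 5·7 - 6·8 = 35 - 48 = -13
j: 6·(-11) - (-13)·7 = -66 - (-91) = 25
k: (-13)·8 - 5·(-11) = -104 - (-55) = -49
u × v = (-13, 25, -49)

(-13, 25, -49)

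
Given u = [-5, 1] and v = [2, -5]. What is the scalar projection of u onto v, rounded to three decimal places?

u · v = (-5)·2 + 1·(-5) = -10 - 5 = -15
|v| = √(4 + 25) = √29 ≈ 5.3852
comp_v u = -15 / √29 ≈ -2.785

-2.785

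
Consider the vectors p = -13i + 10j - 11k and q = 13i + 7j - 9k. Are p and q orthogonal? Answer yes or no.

p · q = (-13)·13 + 10·7 + (-11)·(-9) = -169 + 70 + 99 = 0
Zero, so the vectors are orthogonal.

yes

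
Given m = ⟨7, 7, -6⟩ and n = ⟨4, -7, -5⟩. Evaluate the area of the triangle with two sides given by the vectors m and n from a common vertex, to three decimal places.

i: 7·(-5) - (-6)·(-7) = -35 - 42 = -77
j: (-6)·4 - 7·(-5) = -24 - (-35) = 11
k: 7·(-7) - 7·4 = -49 - 28 = -77
m × n = (-77, 11, -77)
|m × n| = √((-77)² + 11² + (-77)²) = √11979 ≈ 109.4486
area = ½ · 109.4486 ≈ 54.724

54.724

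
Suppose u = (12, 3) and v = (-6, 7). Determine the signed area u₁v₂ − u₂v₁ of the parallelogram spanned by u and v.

102

12·7 - 3·(-6) = 84 - (-18) = 102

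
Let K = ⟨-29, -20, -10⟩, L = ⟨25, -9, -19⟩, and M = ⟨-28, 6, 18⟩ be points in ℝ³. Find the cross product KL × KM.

(542, -1521, 1393)

KL = (54, 11, -9)
KM = (1, 26, 28)
i: 11·28 - (-9)·26 = 308 - (-234) = 542
j: (-9)·1 - 54·28 = -9 - 1512 = -1521
k: 54·26 - 11·1 = 1404 - 11 = 1393
KL × KM = (542, -1521, 1393)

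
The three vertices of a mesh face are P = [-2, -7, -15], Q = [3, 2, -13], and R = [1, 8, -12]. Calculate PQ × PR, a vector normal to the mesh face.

(-3, -9, 48)

PQ = (5, 9, 2)
PR = (3, 15, 3)
i: 9·3 - 2·15 = 27 - 30 = -3
j: 2·3 - 5·3 = 6 - 15 = -9
k: 5·15 - 9·3 = 75 - 27 = 48
PQ × PR = (-3, -9, 48)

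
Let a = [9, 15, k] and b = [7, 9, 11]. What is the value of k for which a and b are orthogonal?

-18

a · b = 9·7 + 15·9 + k·11 = 198 + 11k
Set equal to 0: 11k = -198, so k = -18.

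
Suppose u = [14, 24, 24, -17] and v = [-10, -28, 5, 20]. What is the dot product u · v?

u · v = 14·(-10) + 24·(-28) + 24·5 + (-17)·20 = -140 - 672 + 120 - 340 = -1032

-1032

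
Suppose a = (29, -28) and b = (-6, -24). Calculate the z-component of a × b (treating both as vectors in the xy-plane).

-864

29·(-24) - (-28)·(-6) = -696 - 168 = -864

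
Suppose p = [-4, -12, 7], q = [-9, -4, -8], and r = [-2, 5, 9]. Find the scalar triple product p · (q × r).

-1551

q × r:
i: (-4)·9 - (-8)·5 = -36 - (-40) = 4
j: (-8)·(-2) - (-9)·9 = 16 - (-81) = 97
k: (-9)·5 - (-4)·(-2) = -45 - 8 = -53
q × r = (4, 97, -53)
p · (q × r) = (-4)·4 + (-12)·97 + 7·(-53) = -16 - 1164 - 371 = -1551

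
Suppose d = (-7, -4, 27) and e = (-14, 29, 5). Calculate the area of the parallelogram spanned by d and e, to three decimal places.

910.790

i: (-4)·5 - 27·29 = -20 - 783 = -803
j: 27·(-14) - (-7)·5 = -378 - (-35) = -343
k: (-7)·29 - (-4)·(-14) = -203 - 56 = -259
d × e = (-803, -343, -259)
|d × e| = √((-803)² + (-343)² + (-259)²) = √829539 ≈ 910.7903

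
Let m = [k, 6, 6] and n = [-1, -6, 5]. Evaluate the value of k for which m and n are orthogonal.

m · n = k·(-1) + 6·(-6) + 6·5 = -6 - 1k
Set equal to 0: -1k = 6, so k = -6.

-6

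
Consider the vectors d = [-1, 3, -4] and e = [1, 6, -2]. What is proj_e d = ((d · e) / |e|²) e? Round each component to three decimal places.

(0.610, 3.659, -1.220)

d · e = (-1)·1 + 3·6 + (-4)·(-2) = -1 + 18 + 8 = 25
|e|² = 1 + 36 + 4 = 41
proj_e d = (25/41) · (1, 6, -2) ≈ (0.610, 3.659, -1.220)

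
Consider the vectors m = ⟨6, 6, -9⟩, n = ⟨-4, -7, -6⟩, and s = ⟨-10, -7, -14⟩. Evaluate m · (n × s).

738

n × s:
i: (-7)·(-14) - (-6)·(-7) = 98 - 42 = 56
j: (-6)·(-10) - (-4)·(-14) = 60 - 56 = 4
k: (-4)·(-7) - (-7)·(-10) = 28 - 70 = -42
n × s = (56, 4, -42)
m · (n × s) = 6·56 + 6·4 + (-9)·(-42) = 336 + 24 + 378 = 738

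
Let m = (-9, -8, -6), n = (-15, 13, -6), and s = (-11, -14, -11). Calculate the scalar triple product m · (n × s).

n × s:
i: 13·(-11) - (-6)·(-14) = -143 - 84 = -227
j: (-6)·(-11) - (-15)·(-11) = 66 - 165 = -99
k: (-15)·(-14) - 13·(-11) = 210 - (-143) = 353
n × s = (-227, -99, 353)
m · (n × s) = (-9)·(-227) + (-8)·(-99) + (-6)·353 = 2043 + 792 - 2118 = 717

717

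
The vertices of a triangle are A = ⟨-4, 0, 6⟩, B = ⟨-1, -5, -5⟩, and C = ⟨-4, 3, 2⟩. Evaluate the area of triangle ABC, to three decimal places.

27.541

AB = (3, -5, -11),  AC = (0, 3, -4)
i: (-5)·(-4) - (-11)·3 = 20 - (-33) = 53
j: (-11)·0 - 3·(-4) = 0 - (-12) = 12
k: 3·3 - (-5)·0 = 9 - 0 = 9
AB × AC = (53, 12, 9)
|AB × AC| = √3034 ≈ 55.0818
area = ½ · 55.0818 ≈ 27.541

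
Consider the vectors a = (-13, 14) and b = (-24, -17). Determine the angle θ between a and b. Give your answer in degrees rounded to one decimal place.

82.4

a · b = (-13)·(-24) + 14·(-17) = 312 - 238 = 74
|a|² = 169 + 196 = 365,  |a| = √365 ≈ 19.104973
|b|² = 576 + 289 = 865,  |b| = √865 ≈ 29.410882
cos θ = 74 / (19.104973 · 29.410882) ≈ 0.13170
θ = arccos(0.13170) ≈ 82.4°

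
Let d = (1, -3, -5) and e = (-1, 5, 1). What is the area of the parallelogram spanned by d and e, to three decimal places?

i: (-3)·1 - (-5)·5 = -3 - (-25) = 22
j: (-5)·(-1) - 1·1 = 5 - 1 = 4
k: 1·5 - (-3)·(-1) = 5 - 3 = 2
d × e = (22, 4, 2)
|d × e| = √(22² + 4² + 2²) = √504 ≈ 22.4499

22.450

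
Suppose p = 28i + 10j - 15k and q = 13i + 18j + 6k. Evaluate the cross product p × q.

i: 10·6 - (-15)·18 = 60 - (-270) = 330
j: (-15)·13 - 28·6 = -195 - 168 = -363
k: 28·18 - 10·13 = 504 - 130 = 374
p × q = (330, -363, 374)

(330, -363, 374)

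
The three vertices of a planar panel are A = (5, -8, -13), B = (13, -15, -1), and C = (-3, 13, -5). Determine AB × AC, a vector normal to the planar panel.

(-308, -160, 112)

AB = (8, -7, 12)
AC = (-8, 21, 8)
i: (-7)·8 - 12·21 = -56 - 252 = -308
j: 12·(-8) - 8·8 = -96 - 64 = -160
k: 8·21 - (-7)·(-8) = 168 - 56 = 112
AB × AC = (-308, -160, 112)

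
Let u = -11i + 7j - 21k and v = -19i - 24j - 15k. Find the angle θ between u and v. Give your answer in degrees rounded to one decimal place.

65.0

u · v = (-11)·(-19) + 7·(-24) + (-21)·(-15) = 209 - 168 + 315 = 356
|u|² = 121 + 49 + 441 = 611,  |u| = √611 ≈ 24.718414
|v|² = 361 + 576 + 225 = 1162,  |v| = √1162 ≈ 34.088121
cos θ = 356 / (24.718414 · 34.088121) ≈ 0.42250
θ = arccos(0.42250) ≈ 65.0°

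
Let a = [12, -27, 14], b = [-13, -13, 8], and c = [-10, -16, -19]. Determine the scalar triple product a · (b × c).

14421

b × c:
i: (-13)·(-19) - 8·(-16) = 247 - (-128) = 375
j: 8·(-10) - (-13)·(-19) = -80 - 247 = -327
k: (-13)·(-16) - (-13)·(-10) = 208 - 130 = 78
b × c = (375, -327, 78)
a · (b × c) = 12·375 + (-27)·(-327) + 14·78 = 4500 + 8829 + 1092 = 14421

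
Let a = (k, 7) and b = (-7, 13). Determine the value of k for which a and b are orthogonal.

13

a · b = k·(-7) + 7·13 = 91 - 7k
Set equal to 0: -7k = -91, so k = 13.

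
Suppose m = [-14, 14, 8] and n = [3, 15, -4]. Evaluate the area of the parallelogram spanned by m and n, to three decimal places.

i: 14·(-4) - 8·15 = -56 - 120 = -176
j: 8·3 - (-14)·(-4) = 24 - 56 = -32
k: (-14)·15 - 14·3 = -210 - 42 = -252
m × n = (-176, -32, -252)
|m × n| = √((-176)² + (-32)² + (-252)²) = √95504 ≈ 309.0372

309.037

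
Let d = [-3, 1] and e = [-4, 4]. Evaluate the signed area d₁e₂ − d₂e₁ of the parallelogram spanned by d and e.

-8

(-3)·4 - 1·(-4) = -12 - (-4) = -8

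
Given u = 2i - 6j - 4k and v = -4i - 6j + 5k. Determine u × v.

(-54, 6, -36)

i: (-6)·5 - (-4)·(-6) = -30 - 24 = -54
j: (-4)·(-4) - 2·5 = 16 - 10 = 6
k: 2·(-6) - (-6)·(-4) = -12 - 24 = -36
u × v = (-54, 6, -36)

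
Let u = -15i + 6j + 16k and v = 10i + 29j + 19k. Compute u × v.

i: 6·19 - 16·29 = 114 - 464 = -350
j: 16·10 - (-15)·19 = 160 - (-285) = 445
k: (-15)·29 - 6·10 = -435 - 60 = -495
u × v = (-350, 445, -495)

(-350, 445, -495)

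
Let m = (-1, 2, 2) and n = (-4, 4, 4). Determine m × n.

(0, -4, 4)

i: 2·4 - 2·4 = 8 - 8 = 0
j: 2·(-4) - (-1)·4 = -8 - (-4) = -4
k: (-1)·4 - 2·(-4) = -4 - (-8) = 4
m × n = (0, -4, 4)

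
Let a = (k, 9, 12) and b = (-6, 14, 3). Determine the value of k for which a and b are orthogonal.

27

a · b = k·(-6) + 9·14 + 12·3 = 162 - 6k
Set equal to 0: -6k = -162, so k = 27.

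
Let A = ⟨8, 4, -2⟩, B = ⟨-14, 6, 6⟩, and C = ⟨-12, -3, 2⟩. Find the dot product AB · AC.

AB = B − A = (-22, 2, 8)
AC = C − A = (-20, -7, 4)
AB · AC = (-22)·(-20) + 2·(-7) + 8·4 = 440 - 14 + 32 = 458

458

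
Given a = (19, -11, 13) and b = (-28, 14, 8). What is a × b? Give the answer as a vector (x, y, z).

(-270, -516, -42)

i: (-11)·8 - 13·14 = -88 - 182 = -270
j: 13·(-28) - 19·8 = -364 - 152 = -516
k: 19·14 - (-11)·(-28) = 266 - 308 = -42
a × b = (-270, -516, -42)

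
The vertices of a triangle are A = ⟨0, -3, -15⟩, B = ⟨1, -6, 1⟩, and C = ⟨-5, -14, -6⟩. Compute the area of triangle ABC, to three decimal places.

87.747

AB = (1, -3, 16),  AC = (-5, -11, 9)
i: (-3)·9 - 16·(-11) = -27 - (-176) = 149
j: 16·(-5) - 1·9 = -80 - 9 = -89
k: 1·(-11) - (-3)·(-5) = -11 - 15 = -26
AB × AC = (149, -89, -26)
|AB × AC| = √30798 ≈ 175.4936
area = ½ · 175.4936 ≈ 87.747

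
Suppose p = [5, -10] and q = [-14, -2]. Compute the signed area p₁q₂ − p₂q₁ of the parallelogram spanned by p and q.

-150

5·(-2) - (-10)·(-14) = -10 - 140 = -150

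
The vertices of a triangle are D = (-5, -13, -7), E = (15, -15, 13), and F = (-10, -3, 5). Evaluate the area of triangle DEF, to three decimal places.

DE = (20, -2, 20),  DF = (-5, 10, 12)
i: (-2)·12 - 20·10 = -24 - 200 = -224
j: 20·(-5) - 20·12 = -100 - 240 = -340
k: 20·10 - (-2)·(-5) = 200 - 10 = 190
DE × DF = (-224, -340, 190)
|DE × DF| = √201876 ≈ 449.3061
area = ½ · 449.3061 ≈ 224.653

224.653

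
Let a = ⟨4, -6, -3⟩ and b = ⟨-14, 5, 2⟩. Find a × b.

i: (-6)·2 - (-3)·5 = -12 - (-15) = 3
j: (-3)·(-14) - 4·2 = 42 - 8 = 34
k: 4·5 - (-6)·(-14) = 20 - 84 = -64
a × b = (3, 34, -64)

(3, 34, -64)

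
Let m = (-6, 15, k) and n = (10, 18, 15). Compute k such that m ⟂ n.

-14

m · n = (-6)·10 + 15·18 + k·15 = 210 + 15k
Set equal to 0: 15k = -210, so k = -14.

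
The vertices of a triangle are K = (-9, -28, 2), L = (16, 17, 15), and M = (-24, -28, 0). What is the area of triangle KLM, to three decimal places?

348.120

KL = (25, 45, 13),  KM = (-15, 0, -2)
i: 45·(-2) - 13·0 = -90 - 0 = -90
j: 13·(-15) - 25·(-2) = -195 - (-50) = -145
k: 25·0 - 45·(-15) = 0 - (-675) = 675
KL × KM = (-90, -145, 675)
|KL × KM| = √484750 ≈ 696.2399
area = ½ · 696.2399 ≈ 348.120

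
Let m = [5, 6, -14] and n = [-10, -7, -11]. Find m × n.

i: 6·(-11) - (-14)·(-7) = -66 - 98 = -164
j: (-14)·(-10) - 5·(-11) = 140 - (-55) = 195
k: 5·(-7) - 6·(-10) = -35 - (-60) = 25
m × n = (-164, 195, 25)

(-164, 195, 25)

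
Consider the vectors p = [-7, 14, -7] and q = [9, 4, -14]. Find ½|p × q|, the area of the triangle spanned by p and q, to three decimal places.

i: 14·(-14) - (-7)·4 = -196 - (-28) = -168
j: (-7)·9 - (-7)·(-14) = -63 - 98 = -161
k: (-7)·4 - 14·9 = -28 - 126 = -154
p × q = (-168, -161, -154)
|p × q| = √((-168)² + (-161)² + (-154)²) = √77861 ≈ 279.0358
area = ½ · 279.0358 ≈ 139.518

139.518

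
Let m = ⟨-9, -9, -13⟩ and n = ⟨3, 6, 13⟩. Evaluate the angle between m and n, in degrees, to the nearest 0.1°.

m · n = (-9)·3 + (-9)·6 + (-13)·13 = -27 - 54 - 169 = -250
|m|² = 81 + 81 + 169 = 331,  |m| = √331 ≈ 18.193405
|n|² = 9 + 36 + 169 = 214,  |n| = √214 ≈ 14.628739
cos θ = -250 / (18.193405 · 14.628739) ≈ -0.93933
θ = arccos(-0.93933) ≈ 159.9°

159.9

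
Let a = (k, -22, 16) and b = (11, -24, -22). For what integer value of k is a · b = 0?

-16

a · b = k·11 + (-22)·(-24) + 16·(-22) = 176 + 11k
Set equal to 0: 11k = -176, so k = -16.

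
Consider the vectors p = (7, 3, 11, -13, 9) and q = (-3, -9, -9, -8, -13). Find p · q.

p · q = 7·(-3) + 3·(-9) + 11·(-9) + (-13)·(-8) + 9·(-13) = -21 - 27 - 99 + 104 - 117 = -160

-160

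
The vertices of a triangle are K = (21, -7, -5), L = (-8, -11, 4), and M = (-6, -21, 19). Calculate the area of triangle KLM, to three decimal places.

271.529

KL = (-29, -4, 9),  KM = (-27, -14, 24)
i: (-4)·24 - 9·(-14) = -96 - (-126) = 30
j: 9·(-27) - (-29)·24 = -243 - (-696) = 453
k: (-29)·(-14) - (-4)·(-27) = 406 - 108 = 298
KL × KM = (30, 453, 298)
|KL × KM| = √294913 ≈ 543.0589
area = ½ · 543.0589 ≈ 271.529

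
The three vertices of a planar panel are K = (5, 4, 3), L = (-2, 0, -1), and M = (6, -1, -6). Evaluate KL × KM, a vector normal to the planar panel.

KL = (-7, -4, -4)
KM = (1, -5, -9)
i: (-4)·(-9) - (-4)·(-5) = 36 - 20 = 16
j: (-4)·1 - (-7)·(-9) = -4 - 63 = -67
k: (-7)·(-5) - (-4)·1 = 35 - (-4) = 39
KL × KM = (16, -67, 39)

(16, -67, 39)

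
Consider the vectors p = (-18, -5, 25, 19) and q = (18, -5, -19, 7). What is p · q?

-641

p · q = (-18)·18 + (-5)·(-5) + 25·(-19) + 19·7 = -324 + 25 - 475 + 133 = -641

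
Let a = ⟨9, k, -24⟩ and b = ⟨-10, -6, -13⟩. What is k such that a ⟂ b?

a · b = 9·(-10) + k·(-6) + (-24)·(-13) = 222 - 6k
Set equal to 0: -6k = -222, so k = 37.

37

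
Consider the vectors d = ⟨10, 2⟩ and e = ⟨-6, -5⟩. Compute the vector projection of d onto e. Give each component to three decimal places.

(6.885, 5.738)

d · e = 10·(-6) + 2·(-5) = -60 - 10 = -70
|e|² = 36 + 25 = 61
proj_e d = (-70/61) · (-6, -5) ≈ (6.885, 5.738)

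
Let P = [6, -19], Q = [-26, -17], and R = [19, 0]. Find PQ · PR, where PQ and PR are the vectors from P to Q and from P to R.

PQ = Q − P = (-32, 2)
PR = R − P = (13, 19)
PQ · PR = (-32)·13 + 2·19 = -416 + 38 = -378

-378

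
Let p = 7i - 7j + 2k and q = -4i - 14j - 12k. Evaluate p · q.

p · q = 7·(-4) + (-7)·(-14) + 2·(-12) = -28 + 98 - 24 = 46

46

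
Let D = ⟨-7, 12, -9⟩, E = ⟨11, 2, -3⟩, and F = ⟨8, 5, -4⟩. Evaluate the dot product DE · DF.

DE = E − D = (18, -10, 6)
DF = F − D = (15, -7, 5)
DE · DF = 18·15 + (-10)·(-7) + 6·5 = 270 + 70 + 30 = 370

370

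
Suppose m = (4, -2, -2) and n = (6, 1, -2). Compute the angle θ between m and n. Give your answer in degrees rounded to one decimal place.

34.0

m · n = 4·6 + (-2)·1 + (-2)·(-2) = 24 - 2 + 4 = 26
|m|² = 16 + 4 + 4 = 24,  |m| = √24 ≈ 4.898979
|n|² = 36 + 1 + 4 = 41,  |n| = √41 ≈ 6.403124
cos θ = 26 / (4.898979 · 6.403124) ≈ 0.82885
θ = arccos(0.82885) ≈ 34.0°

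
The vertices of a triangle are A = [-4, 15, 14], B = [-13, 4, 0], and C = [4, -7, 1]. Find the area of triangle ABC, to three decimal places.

200.912

AB = (-9, -11, -14),  AC = (8, -22, -13)
i: (-11)·(-13) - (-14)·(-22) = 143 - 308 = -165
j: (-14)·8 - (-9)·(-13) = -112 - 117 = -229
k: (-9)·(-22) - (-11)·8 = 198 - (-88) = 286
AB × AC = (-165, -229, 286)
|AB × AC| = √161462 ≈ 401.8233
area = ½ · 401.8233 ≈ 200.912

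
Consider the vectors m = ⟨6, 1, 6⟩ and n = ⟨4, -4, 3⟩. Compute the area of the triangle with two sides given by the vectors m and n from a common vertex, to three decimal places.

i: 1·3 - 6·(-4) = 3 - (-24) = 27
j: 6·4 - 6·3 = 24 - 18 = 6
k: 6·(-4) - 1·4 = -24 - 4 = -28
m × n = (27, 6, -28)
|m × n| = √(27² + 6² + (-28)²) = √1549 ≈ 39.3573
area = ½ · 39.3573 ≈ 19.679

19.679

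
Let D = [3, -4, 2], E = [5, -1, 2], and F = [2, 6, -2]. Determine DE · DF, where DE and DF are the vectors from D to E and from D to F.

DE = E − D = (2, 3, 0)
DF = F − D = (-1, 10, -4)
DE · DF = 2·(-1) + 3·10 + 0·(-4) = -2 + 30 + 0 = 28

28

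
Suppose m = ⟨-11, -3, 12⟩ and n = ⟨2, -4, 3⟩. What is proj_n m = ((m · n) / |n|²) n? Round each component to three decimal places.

m · n = (-11)·2 + (-3)·(-4) + 12·3 = -22 + 12 + 36 = 26
|n|² = 4 + 16 + 9 = 29
proj_n m = (26/29) · (2, -4, 3) ≈ (1.793, -3.586, 2.690)

(1.793, -3.586, 2.690)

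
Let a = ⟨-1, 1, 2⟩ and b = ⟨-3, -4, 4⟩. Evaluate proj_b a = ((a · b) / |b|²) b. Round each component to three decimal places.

a · b = (-1)·(-3) + 1·(-4) + 2·4 = 3 - 4 + 8 = 7
|b|² = 9 + 16 + 16 = 41
proj_b a = (7/41) · (-3, -4, 4) ≈ (-0.512, -0.683, 0.683)

(-0.512, -0.683, 0.683)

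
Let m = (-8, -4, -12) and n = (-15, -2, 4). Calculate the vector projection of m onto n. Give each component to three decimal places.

m · n = (-8)·(-15) + (-4)·(-2) + (-12)·4 = 120 + 8 - 48 = 80
|n|² = 225 + 4 + 16 = 245
proj_n m = (80/245) · (-15, -2, 4) ≈ (-4.898, -0.653, 1.306)

(-4.898, -0.653, 1.306)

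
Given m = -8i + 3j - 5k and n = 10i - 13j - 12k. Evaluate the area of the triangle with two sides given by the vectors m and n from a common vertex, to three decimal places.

96.168

i: 3·(-12) - (-5)·(-13) = -36 - 65 = -101
j: (-5)·10 - (-8)·(-12) = -50 - 96 = -146
k: (-8)·(-13) - 3·10 = 104 - 30 = 74
m × n = (-101, -146, 74)
|m × n| = √((-101)² + (-146)² + 74²) = √36993 ≈ 192.3356
area = ½ · 192.3356 ≈ 96.168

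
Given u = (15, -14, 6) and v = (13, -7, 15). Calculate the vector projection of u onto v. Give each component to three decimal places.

(11.239, -6.052, 12.968)

u · v = 15·13 + (-14)·(-7) + 6·15 = 195 + 98 + 90 = 383
|v|² = 169 + 49 + 225 = 443
proj_v u = (383/443) · (13, -7, 15) ≈ (11.239, -6.052, 12.968)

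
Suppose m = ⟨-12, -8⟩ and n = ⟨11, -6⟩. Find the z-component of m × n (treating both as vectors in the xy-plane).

(-12)·(-6) - (-8)·11 = 72 - (-88) = 160

160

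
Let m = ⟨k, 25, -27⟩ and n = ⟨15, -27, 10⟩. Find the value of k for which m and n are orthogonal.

m · n = k·15 + 25·(-27) + (-27)·10 = -945 + 15k
Set equal to 0: 15k = 945, so k = 63.

63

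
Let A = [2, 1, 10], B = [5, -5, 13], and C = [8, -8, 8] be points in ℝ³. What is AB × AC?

(39, 24, 9)

AB = (3, -6, 3)
AC = (6, -9, -2)
i: (-6)·(-2) - 3·(-9) = 12 - (-27) = 39
j: 3·6 - 3·(-2) = 18 - (-6) = 24
k: 3·(-9) - (-6)·6 = -27 - (-36) = 9
AB × AC = (39, 24, 9)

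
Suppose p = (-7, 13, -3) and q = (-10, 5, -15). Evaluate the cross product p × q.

(-180, -75, 95)

i: 13·(-15) - (-3)·5 = -195 - (-15) = -180
j: (-3)·(-10) - (-7)·(-15) = 30 - 105 = -75
k: (-7)·5 - 13·(-10) = -35 - (-130) = 95
p × q = (-180, -75, 95)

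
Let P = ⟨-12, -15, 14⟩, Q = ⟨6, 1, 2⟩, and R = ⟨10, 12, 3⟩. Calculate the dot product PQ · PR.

960

PQ = Q − P = (18, 16, -12)
PR = R − P = (22, 27, -11)
PQ · PR = 18·22 + 16·27 + (-12)·(-11) = 396 + 432 + 132 = 960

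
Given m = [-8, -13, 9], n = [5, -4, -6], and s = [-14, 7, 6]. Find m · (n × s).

n × s:
i: (-4)·6 - (-6)·7 = -24 - (-42) = 18
j: (-6)·(-14) - 5·6 = 84 - 30 = 54
k: 5·7 - (-4)·(-14) = 35 - 56 = -21
n × s = (18, 54, -21)
m · (n × s) = (-8)·18 + (-13)·54 + 9·(-21) = -144 - 702 - 189 = -1035

-1035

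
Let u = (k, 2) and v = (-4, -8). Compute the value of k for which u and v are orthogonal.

-4

u · v = k·(-4) + 2·(-8) = -16 - 4k
Set equal to 0: -4k = 16, so k = -4.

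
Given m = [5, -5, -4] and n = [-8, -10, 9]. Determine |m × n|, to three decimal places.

124.475

i: (-5)·9 - (-4)·(-10) = -45 - 40 = -85
j: (-4)·(-8) - 5·9 = 32 - 45 = -13
k: 5·(-10) - (-5)·(-8) = -50 - 40 = -90
m × n = (-85, -13, -90)
|m × n| = √((-85)² + (-13)² + (-90)²) = √15494 ≈ 124.4749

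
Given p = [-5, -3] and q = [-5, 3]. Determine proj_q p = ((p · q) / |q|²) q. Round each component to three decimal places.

p · q = (-5)·(-5) + (-3)·3 = 25 - 9 = 16
|q|² = 25 + 9 = 34
proj_q p = (16/34) · (-5, 3) ≈ (-2.353, 1.412)

(-2.353, 1.412)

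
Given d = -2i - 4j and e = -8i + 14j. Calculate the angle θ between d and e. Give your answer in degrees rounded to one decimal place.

d · e = (-2)·(-8) + (-4)·14 = 16 - 56 = -40
|d|² = 4 + 16 = 20,  |d| = √20 ≈ 4.472136
|e|² = 64 + 196 = 260,  |e| = √260 ≈ 16.124515
cos θ = -40 / (4.472136 · 16.124515) ≈ -0.55470
θ = arccos(-0.55470) ≈ 123.7°

123.7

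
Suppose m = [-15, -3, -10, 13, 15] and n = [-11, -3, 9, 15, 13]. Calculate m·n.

474

m · n = (-15)·(-11) + (-3)·(-3) + (-10)·9 + 13·15 + 15·13 = 165 + 9 - 90 + 195 + 195 = 474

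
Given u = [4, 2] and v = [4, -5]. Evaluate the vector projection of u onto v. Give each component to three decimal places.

u · v = 4·4 + 2·(-5) = 16 - 10 = 6
|v|² = 16 + 25 = 41
proj_v u = (6/41) · (4, -5) ≈ (0.585, -0.732)

(0.585, -0.732)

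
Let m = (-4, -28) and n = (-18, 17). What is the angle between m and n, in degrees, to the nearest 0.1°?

125.2

m · n = (-4)·(-18) + (-28)·17 = 72 - 476 = -404
|m|² = 16 + 784 = 800,  |m| = √800 ≈ 28.284271
|n|² = 324 + 289 = 613,  |n| = √613 ≈ 24.758837
cos θ = -404 / (28.284271 · 24.758837) ≈ -0.57691
θ = arccos(-0.57691) ≈ 125.2°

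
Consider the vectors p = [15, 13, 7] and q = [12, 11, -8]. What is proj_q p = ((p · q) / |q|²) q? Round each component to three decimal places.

p · q = 15·12 + 13·11 + 7·(-8) = 180 + 143 - 56 = 267
|q|² = 144 + 121 + 64 = 329
proj_q p = (267/329) · (12, 11, -8) ≈ (9.739, 8.927, -6.492)

(9.739, 8.927, -6.492)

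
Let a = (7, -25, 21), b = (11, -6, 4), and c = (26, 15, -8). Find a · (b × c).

1857

b × c:
i: (-6)·(-8) - 4·15 = 48 - 60 = -12
j: 4·26 - 11·(-8) = 104 - (-88) = 192
k: 11·15 - (-6)·26 = 165 - (-156) = 321
b × c = (-12, 192, 321)
a · (b × c) = 7·(-12) + (-25)·192 + 21·321 = -84 - 4800 + 6741 = 1857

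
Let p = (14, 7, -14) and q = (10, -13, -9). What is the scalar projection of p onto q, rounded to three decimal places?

9.354

p · q = 14·10 + 7·(-13) + (-14)·(-9) = 140 - 91 + 126 = 175
|q| = √(100 + 169 + 81) = √350 ≈ 18.7083
comp_q p = 175 / √350 ≈ 9.354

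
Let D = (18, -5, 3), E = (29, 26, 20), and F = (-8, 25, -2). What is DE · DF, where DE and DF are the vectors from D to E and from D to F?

DE = E − D = (11, 31, 17)
DF = F − D = (-26, 30, -5)
DE · DF = 11·(-26) + 31·30 + 17·(-5) = -286 + 930 - 85 = 559

559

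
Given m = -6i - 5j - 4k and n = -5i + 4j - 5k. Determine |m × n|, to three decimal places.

64.668

i: (-5)·(-5) - (-4)·4 = 25 - (-16) = 41
j: (-4)·(-5) - (-6)·(-5) = 20 - 30 = -10
k: (-6)·4 - (-5)·(-5) = -24 - 25 = -49
m × n = (41, -10, -49)
|m × n| = √(41² + (-10)² + (-49)²) = √4182 ≈ 64.6684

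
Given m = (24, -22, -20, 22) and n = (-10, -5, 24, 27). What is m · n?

m · n = 24·(-10) + (-22)·(-5) + (-20)·24 + 22·27 = -240 + 110 - 480 + 594 = -16

-16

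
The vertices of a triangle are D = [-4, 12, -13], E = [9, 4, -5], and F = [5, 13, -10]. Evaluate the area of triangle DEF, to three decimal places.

DE = (13, -8, 8),  DF = (9, 1, 3)
i: (-8)·3 - 8·1 = -24 - 8 = -32
j: 8·9 - 13·3 = 72 - 39 = 33
k: 13·1 - (-8)·9 = 13 - (-72) = 85
DE × DF = (-32, 33, 85)
|DE × DF| = √9338 ≈ 96.6333
area = ½ · 96.6333 ≈ 48.317

48.317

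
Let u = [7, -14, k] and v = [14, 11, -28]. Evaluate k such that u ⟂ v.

u · v = 7·14 + (-14)·11 + k·(-28) = -56 - 28k
Set equal to 0: -28k = 56, so k = -2.

-2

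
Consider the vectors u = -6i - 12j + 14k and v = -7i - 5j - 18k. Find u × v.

(286, -206, -54)

i: (-12)·(-18) - 14·(-5) = 216 - (-70) = 286
j: 14·(-7) - (-6)·(-18) = -98 - 108 = -206
k: (-6)·(-5) - (-12)·(-7) = 30 - 84 = -54
u × v = (286, -206, -54)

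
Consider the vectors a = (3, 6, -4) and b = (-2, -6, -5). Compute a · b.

a · b = 3·(-2) + 6·(-6) + (-4)·(-5) = -6 - 36 + 20 = -22

-22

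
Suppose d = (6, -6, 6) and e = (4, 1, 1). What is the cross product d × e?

i: (-6)·1 - 6·1 = -6 - 6 = -12
j: 6·4 - 6·1 = 24 - 6 = 18
k: 6·1 - (-6)·4 = 6 - (-24) = 30
d × e = (-12, 18, 30)

(-12, 18, 30)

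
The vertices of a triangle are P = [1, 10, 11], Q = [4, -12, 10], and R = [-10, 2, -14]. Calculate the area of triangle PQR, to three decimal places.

304.925

PQ = (3, -22, -1),  PR = (-11, -8, -25)
i: (-22)·(-25) - (-1)·(-8) = 550 - 8 = 542
j: (-1)·(-11) - 3·(-25) = 11 - (-75) = 86
k: 3·(-8) - (-22)·(-11) = -24 - 242 = -266
PQ × PR = (542, 86, -266)
|PQ × PR| = √371916 ≈ 609.8492
area = ½ · 609.8492 ≈ 304.925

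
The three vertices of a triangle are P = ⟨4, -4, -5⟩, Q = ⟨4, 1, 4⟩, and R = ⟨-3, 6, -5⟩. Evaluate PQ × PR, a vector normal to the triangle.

PQ = (0, 5, 9)
PR = (-7, 10, 0)
i: 5·0 - 9·10 = 0 - 90 = -90
j: 9·(-7) - 0·0 = -63 - 0 = -63
k: 0·10 - 5·(-7) = 0 - (-35) = 35
PQ × PR = (-90, -63, 35)

(-90, -63, 35)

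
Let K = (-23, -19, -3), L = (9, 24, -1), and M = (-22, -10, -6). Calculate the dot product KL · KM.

413

KL = L − K = (32, 43, 2)
KM = M − K = (1, 9, -3)
KL · KM = 32·1 + 43·9 + 2·(-3) = 32 + 387 - 6 = 413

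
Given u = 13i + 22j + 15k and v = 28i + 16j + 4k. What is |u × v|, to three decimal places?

i: 22·4 - 15·16 = 88 - 240 = -152
j: 15·28 - 13·4 = 420 - 52 = 368
k: 13·16 - 22·28 = 208 - 616 = -408
u × v = (-152, 368, -408)
|u × v| = √((-152)² + 368² + (-408)²) = √324992 ≈ 570.0807

570.081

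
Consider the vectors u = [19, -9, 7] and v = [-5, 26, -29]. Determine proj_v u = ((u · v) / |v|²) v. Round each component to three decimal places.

u · v = 19·(-5) + (-9)·26 + 7·(-29) = -95 - 234 - 203 = -532
|v|² = 25 + 676 + 841 = 1542
proj_v u = (-532/1542) · (-5, 26, -29) ≈ (1.725, -8.970, 10.005)

(1.725, -8.970, 10.005)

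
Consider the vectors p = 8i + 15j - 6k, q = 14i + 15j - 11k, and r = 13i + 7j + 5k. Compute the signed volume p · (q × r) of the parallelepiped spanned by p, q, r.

-1397

q × r:
i: 15·5 - (-11)·7 = 75 - (-77) = 152
j: (-11)·13 - 14·5 = -143 - 70 = -213
k: 14·7 - 15·13 = 98 - 195 = -97
q × r = (152, -213, -97)
p · (q × r) = 8·152 + 15·(-213) + (-6)·(-97) = 1216 - 3195 + 582 = -1397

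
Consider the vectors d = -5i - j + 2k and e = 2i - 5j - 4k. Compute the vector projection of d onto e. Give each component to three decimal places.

(-0.578, 1.444, 1.156)

d · e = (-5)·2 + (-1)·(-5) + 2·(-4) = -10 + 5 - 8 = -13
|e|² = 4 + 25 + 16 = 45
proj_e d = (-13/45) · (2, -5, -4) ≈ (-0.578, 1.444, 1.156)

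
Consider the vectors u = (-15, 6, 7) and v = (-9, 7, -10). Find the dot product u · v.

u · v = (-15)·(-9) + 6·7 + 7·(-10) = 135 + 42 - 70 = 107

107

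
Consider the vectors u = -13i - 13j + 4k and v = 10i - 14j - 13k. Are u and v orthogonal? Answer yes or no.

yes

u · v = (-13)·10 + (-13)·(-14) + 4·(-13) = -130 + 182 - 52 = 0
Zero, so the vectors are orthogonal.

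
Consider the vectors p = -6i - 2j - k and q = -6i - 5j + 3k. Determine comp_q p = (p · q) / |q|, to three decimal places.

p · q = (-6)·(-6) + (-2)·(-5) + (-1)·3 = 36 + 10 - 3 = 43
|q| = √(36 + 25 + 9) = √70 ≈ 8.3666
comp_q p = 43 / √70 ≈ 5.139

5.139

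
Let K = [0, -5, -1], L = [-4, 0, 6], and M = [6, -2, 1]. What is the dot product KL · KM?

KL = L − K = (-4, 5, 7)
KM = M − K = (6, 3, 2)
KL · KM = (-4)·6 + 5·3 + 7·2 = -24 + 15 + 14 = 5

5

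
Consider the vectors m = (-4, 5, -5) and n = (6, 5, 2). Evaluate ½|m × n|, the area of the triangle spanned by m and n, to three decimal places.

i: 5·2 - (-5)·5 = 10 - (-25) = 35
j: (-5)·6 - (-4)·2 = -30 - (-8) = -22
k: (-4)·5 - 5·6 = -20 - 30 = -50
m × n = (35, -22, -50)
|m × n| = √(35² + (-22)² + (-50)²) = √4209 ≈ 64.8768
area = ½ · 64.8768 ≈ 32.438

32.438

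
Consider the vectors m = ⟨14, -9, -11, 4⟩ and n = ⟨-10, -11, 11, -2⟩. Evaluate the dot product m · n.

m · n = 14·(-10) + (-9)·(-11) + (-11)·11 + 4·(-2) = -140 + 99 - 121 - 8 = -170

-170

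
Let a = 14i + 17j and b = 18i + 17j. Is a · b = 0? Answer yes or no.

a · b = 14·18 + 17·17 = 252 + 289 = 541
Nonzero, so the vectors are not orthogonal.

no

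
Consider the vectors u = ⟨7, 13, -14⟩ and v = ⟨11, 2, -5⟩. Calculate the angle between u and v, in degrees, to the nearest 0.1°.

46.0

u · v = 7·11 + 13·2 + (-14)·(-5) = 77 + 26 + 70 = 173
|u|² = 49 + 169 + 196 = 414,  |u| = √414 ≈ 20.346990
|v|² = 121 + 4 + 25 = 150,  |v| = √150 ≈ 12.247449
cos θ = 173 / (20.346990 · 12.247449) ≈ 0.69423
θ = arccos(0.69423) ≈ 46.0°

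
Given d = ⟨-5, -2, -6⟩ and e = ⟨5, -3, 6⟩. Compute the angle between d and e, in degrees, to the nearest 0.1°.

144.6

d · e = (-5)·5 + (-2)·(-3) + (-6)·6 = -25 + 6 - 36 = -55
|d|² = 25 + 4 + 36 = 65,  |d| = √65 ≈ 8.062258
|e|² = 25 + 9 + 36 = 70,  |e| = √70 ≈ 8.366600
cos θ = -55 / (8.062258 · 8.366600) ≈ -0.81537
θ = arccos(-0.81537) ≈ 144.6°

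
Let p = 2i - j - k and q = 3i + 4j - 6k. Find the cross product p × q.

(10, 9, 11)

i: (-1)·(-6) - (-1)·4 = 6 - (-4) = 10
j: (-1)·3 - 2·(-6) = -3 - (-12) = 9
k: 2·4 - (-1)·3 = 8 - (-3) = 11
p × q = (10, 9, 11)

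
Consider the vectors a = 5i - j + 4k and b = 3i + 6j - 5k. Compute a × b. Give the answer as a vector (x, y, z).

i: (-1)·(-5) - 4·6 = 5 - 24 = -19
j: 4·3 - 5·(-5) = 12 - (-25) = 37
k: 5·6 - (-1)·3 = 30 - (-3) = 33
a × b = (-19, 37, 33)

(-19, 37, 33)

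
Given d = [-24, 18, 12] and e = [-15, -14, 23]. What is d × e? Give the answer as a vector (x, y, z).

i: 18·23 - 12·(-14) = 414 - (-168) = 582
j: 12·(-15) - (-24)·23 = -180 - (-552) = 372
k: (-24)·(-14) - 18·(-15) = 336 - (-270) = 606
d × e = (582, 372, 606)

(582, 372, 606)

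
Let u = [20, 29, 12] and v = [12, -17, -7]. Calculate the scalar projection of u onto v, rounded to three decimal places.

u · v = 20·12 + 29·(-17) + 12·(-7) = 240 - 493 - 84 = -337
|v| = √(144 + 289 + 49) = √482 ≈ 21.9545
comp_v u = -337 / √482 ≈ -15.350

-15.350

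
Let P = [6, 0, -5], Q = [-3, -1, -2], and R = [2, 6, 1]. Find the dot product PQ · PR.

48

PQ = Q − P = (-9, -1, 3)
PR = R − P = (-4, 6, 6)
PQ · PR = (-9)·(-4) + (-1)·6 + 3·6 = 36 - 6 + 18 = 48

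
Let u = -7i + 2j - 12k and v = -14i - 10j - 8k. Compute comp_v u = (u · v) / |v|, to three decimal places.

9.171

u · v = (-7)·(-14) + 2·(-10) + (-12)·(-8) = 98 - 20 + 96 = 174
|v| = √(196 + 100 + 64) = √360 ≈ 18.9737
comp_v u = 174 / √360 ≈ 9.171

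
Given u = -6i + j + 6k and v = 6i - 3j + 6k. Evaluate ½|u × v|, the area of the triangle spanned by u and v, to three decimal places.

38.419

i: 1·6 - 6·(-3) = 6 - (-18) = 24
j: 6·6 - (-6)·6 = 36 - (-36) = 72
k: (-6)·(-3) - 1·6 = 18 - 6 = 12
u × v = (24, 72, 12)
|u × v| = √(24² + 72² + 12²) = √5904 ≈ 76.8375
area = ½ · 76.8375 ≈ 38.419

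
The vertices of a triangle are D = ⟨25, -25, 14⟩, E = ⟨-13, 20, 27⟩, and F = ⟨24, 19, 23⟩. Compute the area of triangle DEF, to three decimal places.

DE = (-38, 45, 13),  DF = (-1, 44, 9)
i: 45·9 - 13·44 = 405 - 572 = -167
j: 13·(-1) - (-38)·9 = -13 - (-342) = 329
k: (-38)·44 - 45·(-1) = -1672 - (-45) = -1627
DE × DF = (-167, 329, -1627)
|DE × DF| = √2783259 ≈ 1668.3102
area = ½ · 1668.3102 ≈ 834.155

834.155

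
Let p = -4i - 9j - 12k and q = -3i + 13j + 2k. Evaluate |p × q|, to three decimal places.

i: (-9)·2 - (-12)·13 = -18 - (-156) = 138
j: (-12)·(-3) - (-4)·2 = 36 - (-8) = 44
k: (-4)·13 - (-9)·(-3) = -52 - 27 = -79
p × q = (138, 44, -79)
|p × q| = √(138² + 44² + (-79)²) = √27221 ≈ 164.9879

164.988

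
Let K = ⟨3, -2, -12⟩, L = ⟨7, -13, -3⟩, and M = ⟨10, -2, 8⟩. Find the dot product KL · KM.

208

KL = L − K = (4, -11, 9)
KM = M − K = (7, 0, 20)
KL · KM = 4·7 + (-11)·0 + 9·20 = 28 + 0 + 180 = 208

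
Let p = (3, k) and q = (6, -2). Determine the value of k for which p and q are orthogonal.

9

p · q = 3·6 + k·(-2) = 18 - 2k
Set equal to 0: -2k = -18, so k = 9.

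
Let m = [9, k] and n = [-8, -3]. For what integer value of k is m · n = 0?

-24

m · n = 9·(-8) + k·(-3) = -72 - 3k
Set equal to 0: -3k = 72, so k = -24.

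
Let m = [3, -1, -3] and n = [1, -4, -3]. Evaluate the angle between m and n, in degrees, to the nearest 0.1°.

m · n = 3·1 + (-1)·(-4) + (-3)·(-3) = 3 + 4 + 9 = 16
|m|² = 9 + 1 + 9 = 19,  |m| = √19 ≈ 4.358899
|n|² = 1 + 16 + 9 = 26,  |n| = √26 ≈ 5.099020
cos θ = 16 / (4.358899 · 5.099020) ≈ 0.71987
θ = arccos(0.71987) ≈ 44.0°

44.0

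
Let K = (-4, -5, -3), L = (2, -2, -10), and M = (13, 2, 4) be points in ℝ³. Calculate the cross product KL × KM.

(70, -161, -9)

KL = (6, 3, -7)
KM = (17, 7, 7)
i: 3·7 - (-7)·7 = 21 - (-49) = 70
j: (-7)·17 - 6·7 = -119 - 42 = -161
k: 6·7 - 3·17 = 42 - 51 = -9
KL × KM = (70, -161, -9)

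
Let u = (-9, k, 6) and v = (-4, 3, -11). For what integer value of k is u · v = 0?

u · v = (-9)·(-4) + k·3 + 6·(-11) = -30 + 3k
Set equal to 0: 3k = 30, so k = 10.

10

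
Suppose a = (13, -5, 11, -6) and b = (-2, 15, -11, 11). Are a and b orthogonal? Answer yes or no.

no

a · b = 13·(-2) + (-5)·15 + 11·(-11) + (-6)·11 = -26 - 75 - 121 - 66 = -288
Nonzero, so the vectors are not orthogonal.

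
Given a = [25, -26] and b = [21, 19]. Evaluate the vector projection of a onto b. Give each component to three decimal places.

a · b = 25·21 + (-26)·19 = 525 - 494 = 31
|b|² = 441 + 361 = 802
proj_b a = (31/802) · (21, 19) ≈ (0.812, 0.734)

(0.812, 0.734)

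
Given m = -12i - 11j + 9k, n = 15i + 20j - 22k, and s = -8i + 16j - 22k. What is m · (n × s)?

-910

n × s:
i: 20·(-22) - (-22)·16 = -440 - (-352) = -88
j: (-22)·(-8) - 15·(-22) = 176 - (-330) = 506
k: 15·16 - 20·(-8) = 240 - (-160) = 400
n × s = (-88, 506, 400)
m · (n × s) = (-12)·(-88) + (-11)·506 + 9·400 = 1056 - 5566 + 3600 = -910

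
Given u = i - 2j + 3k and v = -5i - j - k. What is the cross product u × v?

(5, -14, -11)

i: (-2)·(-1) - 3·(-1) = 2 - (-3) = 5
j: 3·(-5) - 1·(-1) = -15 - (-1) = -14
k: 1·(-1) - (-2)·(-5) = -1 - 10 = -11
u × v = (5, -14, -11)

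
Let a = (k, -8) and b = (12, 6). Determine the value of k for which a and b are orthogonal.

a · b = k·12 + (-8)·6 = -48 + 12k
Set equal to 0: 12k = 48, so k = 4.

4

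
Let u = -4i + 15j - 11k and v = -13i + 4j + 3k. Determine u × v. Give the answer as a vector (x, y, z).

(89, 155, 179)

i: 15·3 - (-11)·4 = 45 - (-44) = 89
j: (-11)·(-13) - (-4)·3 = 143 - (-12) = 155
k: (-4)·4 - 15·(-13) = -16 - (-195) = 179
u × v = (89, 155, 179)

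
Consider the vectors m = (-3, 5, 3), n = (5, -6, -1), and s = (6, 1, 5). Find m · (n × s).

55

n × s:
i: (-6)·5 - (-1)·1 = -30 - (-1) = -29
j: (-1)·6 - 5·5 = -6 - 25 = -31
k: 5·1 - (-6)·6 = 5 - (-36) = 41
n × s = (-29, -31, 41)
m · (n × s) = (-3)·(-29) + 5·(-31) + 3·41 = 87 - 155 + 123 = 55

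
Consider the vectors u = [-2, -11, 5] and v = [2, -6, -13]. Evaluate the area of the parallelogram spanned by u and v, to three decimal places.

i: (-11)·(-13) - 5·(-6) = 143 - (-30) = 173
j: 5·2 - (-2)·(-13) = 10 - 26 = -16
k: (-2)·(-6) - (-11)·2 = 12 - (-22) = 34
u × v = (173, -16, 34)
|u × v| = √(173² + (-16)² + 34²) = √31341 ≈ 177.0339

177.034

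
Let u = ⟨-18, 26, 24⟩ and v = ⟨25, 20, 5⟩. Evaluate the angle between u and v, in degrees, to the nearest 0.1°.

81.5

u · v = (-18)·25 + 26·20 + 24·5 = -450 + 520 + 120 = 190
|u|² = 324 + 676 + 576 = 1576,  |u| = √1576 ≈ 39.698866
|v|² = 625 + 400 + 25 = 1050,  |v| = √1050 ≈ 32.403703
cos θ = 190 / (39.698866 · 32.403703) ≈ 0.14770
θ = arccos(0.14770) ≈ 81.5°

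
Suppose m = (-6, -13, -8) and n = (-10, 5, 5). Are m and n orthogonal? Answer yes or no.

m · n = (-6)·(-10) + (-13)·5 + (-8)·5 = 60 - 65 - 40 = -45
Nonzero, so the vectors are not orthogonal.

no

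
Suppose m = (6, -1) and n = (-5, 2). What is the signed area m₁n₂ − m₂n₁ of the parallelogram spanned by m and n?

6·2 - (-1)·(-5) = 12 - 5 = 7

7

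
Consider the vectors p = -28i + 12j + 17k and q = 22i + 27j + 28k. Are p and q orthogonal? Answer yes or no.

p · q = (-28)·22 + 12·27 + 17·28 = -616 + 324 + 476 = 184
Nonzero, so the vectors are not orthogonal.

no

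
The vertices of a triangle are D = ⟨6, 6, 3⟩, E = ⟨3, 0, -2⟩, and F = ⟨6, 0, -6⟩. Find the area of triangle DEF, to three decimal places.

DE = (-3, -6, -5),  DF = (0, -6, -9)
i: (-6)·(-9) - (-5)·(-6) = 54 - 30 = 24
j: (-5)·0 - (-3)·(-9) = 0 - 27 = -27
k: (-3)·(-6) - (-6)·0 = 18 - 0 = 18
DE × DF = (24, -27, 18)
|DE × DF| = √1629 ≈ 40.3609
area = ½ · 40.3609 ≈ 20.180

20.180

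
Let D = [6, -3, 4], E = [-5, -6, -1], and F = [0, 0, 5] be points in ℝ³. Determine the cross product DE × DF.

(12, 41, -51)

DE = (-11, -3, -5)
DF = (-6, 3, 1)
i: (-3)·1 - (-5)·3 = -3 - (-15) = 12
j: (-5)·(-6) - (-11)·1 = 30 - (-11) = 41
k: (-11)·3 - (-3)·(-6) = -33 - 18 = -51
DE × DF = (12, 41, -51)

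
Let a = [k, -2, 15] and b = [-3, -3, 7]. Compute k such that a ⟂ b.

a · b = k·(-3) + (-2)·(-3) + 15·7 = 111 - 3k
Set equal to 0: -3k = -111, so k = 37.

37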